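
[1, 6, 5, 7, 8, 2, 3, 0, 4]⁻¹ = [7, 0, 5, 6, 8, 2, 1, 3, 4]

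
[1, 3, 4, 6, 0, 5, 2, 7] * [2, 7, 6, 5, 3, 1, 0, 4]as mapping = [0→7, 1→5, 2→3, 3→0, 4→2, 5→1, 6→6, 7→4]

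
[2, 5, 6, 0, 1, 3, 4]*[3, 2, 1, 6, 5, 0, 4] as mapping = [0→1, 1→0, 2→4, 3→3, 4→2, 5→6, 6→5] 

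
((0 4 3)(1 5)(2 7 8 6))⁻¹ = (0 3 4)(1 5)(2 6 8 7)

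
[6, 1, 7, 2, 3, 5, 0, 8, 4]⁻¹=[6, 1, 3, 4, 8, 5, 0, 2, 7]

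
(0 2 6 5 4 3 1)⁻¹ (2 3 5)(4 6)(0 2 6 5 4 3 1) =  (1 4 6)(3 5)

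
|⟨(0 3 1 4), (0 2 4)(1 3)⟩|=120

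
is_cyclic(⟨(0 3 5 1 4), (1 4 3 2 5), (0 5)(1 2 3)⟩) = no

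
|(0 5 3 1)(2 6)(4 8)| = 4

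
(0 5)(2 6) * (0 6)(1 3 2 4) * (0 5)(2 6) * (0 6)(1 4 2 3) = (0 6 2 5 3)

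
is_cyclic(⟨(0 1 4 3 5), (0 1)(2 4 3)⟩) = no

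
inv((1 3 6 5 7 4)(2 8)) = (1 4 7 5 6 3)(2 8)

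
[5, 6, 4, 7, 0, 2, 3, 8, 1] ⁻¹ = [4, 8, 5, 6, 2, 0, 1, 3, 7] 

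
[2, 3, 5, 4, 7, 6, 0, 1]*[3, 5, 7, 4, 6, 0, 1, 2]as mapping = [0→7, 1→4, 2→0, 3→6, 4→2, 5→1, 6→3, 7→5]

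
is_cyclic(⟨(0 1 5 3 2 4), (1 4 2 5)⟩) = no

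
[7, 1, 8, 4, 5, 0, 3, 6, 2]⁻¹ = [5, 1, 8, 6, 3, 4, 7, 0, 2]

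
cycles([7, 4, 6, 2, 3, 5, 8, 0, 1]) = (0 7)(1 4 3 2 6 8)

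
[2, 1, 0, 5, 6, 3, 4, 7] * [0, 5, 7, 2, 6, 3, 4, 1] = [7, 5, 0, 3, 4, 2, 6, 1] 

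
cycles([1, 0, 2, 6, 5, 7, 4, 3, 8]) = (0 1)(3 6 4 5 7)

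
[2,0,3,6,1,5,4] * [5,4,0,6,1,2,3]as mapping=[0→0,1→5,2→6,3→3,4→4,5→2,6→1]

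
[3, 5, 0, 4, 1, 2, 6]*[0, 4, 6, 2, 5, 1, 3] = [2, 1, 0, 5, 4, 6, 3]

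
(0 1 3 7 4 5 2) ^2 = (0 3 4 2 1 7 5) 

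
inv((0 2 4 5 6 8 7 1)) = (0 1 7 8 6 5 4 2)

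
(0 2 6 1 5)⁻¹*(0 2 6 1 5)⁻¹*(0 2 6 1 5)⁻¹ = (0 6 5 2 1)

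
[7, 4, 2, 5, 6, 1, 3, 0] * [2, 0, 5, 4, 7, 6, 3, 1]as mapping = [0→1, 1→7, 2→5, 3→6, 4→3, 5→0, 6→4, 7→2]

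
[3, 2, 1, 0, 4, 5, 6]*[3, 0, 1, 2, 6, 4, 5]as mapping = [0→2, 1→1, 2→0, 3→3, 4→6, 5→4, 6→5]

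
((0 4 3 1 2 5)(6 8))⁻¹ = (0 5 2 1 3 4)(6 8)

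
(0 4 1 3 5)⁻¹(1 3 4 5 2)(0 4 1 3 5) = (0 2 3 5 1)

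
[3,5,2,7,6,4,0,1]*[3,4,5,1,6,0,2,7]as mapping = [0→1,1→0,2→5,3→7,4→2,5→6,6→3,7→4]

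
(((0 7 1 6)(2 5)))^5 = (0 7 1 6)(2 5)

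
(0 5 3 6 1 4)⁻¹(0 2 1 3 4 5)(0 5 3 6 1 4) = (0 3 5 2 4 6)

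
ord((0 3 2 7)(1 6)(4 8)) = 4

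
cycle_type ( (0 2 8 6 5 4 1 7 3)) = 9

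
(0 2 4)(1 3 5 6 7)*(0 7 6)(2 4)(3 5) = (0 4 7 1 5)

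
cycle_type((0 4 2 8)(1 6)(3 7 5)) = 2.3.4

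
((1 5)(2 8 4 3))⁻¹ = (1 5)(2 3 4 8)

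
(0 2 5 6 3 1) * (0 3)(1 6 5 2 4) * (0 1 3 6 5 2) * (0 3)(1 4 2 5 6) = (0 2 3 6 4)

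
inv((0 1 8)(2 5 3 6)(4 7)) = (0 8 1)(2 6 3 5)(4 7)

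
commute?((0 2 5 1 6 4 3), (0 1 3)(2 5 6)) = no:(0 2 5 1 6 4 3) * (0 1 3)(2 5 6) = (0 5 3 1 2 6 4), (0 1 3)(2 5 6) * (0 2 5 1 6 4 3) = (0 6 5 4 3 2 1)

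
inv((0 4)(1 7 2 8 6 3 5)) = (0 4)(1 5 3 6 8 2 7)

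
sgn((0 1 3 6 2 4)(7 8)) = 1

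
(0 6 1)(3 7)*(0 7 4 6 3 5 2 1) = (0 3 4 6)(1 7 5 2)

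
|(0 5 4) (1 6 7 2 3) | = 15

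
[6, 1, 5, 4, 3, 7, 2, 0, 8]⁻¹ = [7, 1, 6, 4, 3, 2, 0, 5, 8]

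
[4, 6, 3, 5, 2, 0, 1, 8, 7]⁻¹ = [5, 6, 4, 2, 0, 3, 1, 8, 7]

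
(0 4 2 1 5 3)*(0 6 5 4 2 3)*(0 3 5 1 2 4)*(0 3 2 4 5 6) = (0 5 2 4 6 1 3)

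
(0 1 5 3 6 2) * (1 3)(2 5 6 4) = (0 3 4 2)(1 6 5)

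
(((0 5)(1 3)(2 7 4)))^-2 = (2 7 4)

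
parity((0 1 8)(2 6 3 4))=odd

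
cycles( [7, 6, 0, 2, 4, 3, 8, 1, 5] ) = (0 7 1 6 8 5 3 2)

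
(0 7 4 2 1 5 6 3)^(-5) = (0 2 6 7 1 3 4 5)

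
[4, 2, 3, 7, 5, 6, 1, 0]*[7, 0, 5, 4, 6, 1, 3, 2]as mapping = [0→6, 1→5, 2→4, 3→2, 4→1, 5→3, 6→0, 7→7]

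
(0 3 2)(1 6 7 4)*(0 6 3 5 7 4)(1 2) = (0 5 7)(1 3)(2 6 4)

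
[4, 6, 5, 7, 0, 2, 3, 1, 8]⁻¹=[4, 7, 5, 6, 0, 2, 1, 3, 8]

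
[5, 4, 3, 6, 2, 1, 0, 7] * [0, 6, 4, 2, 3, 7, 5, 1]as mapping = [0→7, 1→3, 2→2, 3→5, 4→4, 5→6, 6→0, 7→1]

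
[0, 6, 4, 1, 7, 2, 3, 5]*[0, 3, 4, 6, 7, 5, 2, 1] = [0, 2, 7, 3, 1, 4, 6, 5]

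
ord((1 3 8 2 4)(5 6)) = 10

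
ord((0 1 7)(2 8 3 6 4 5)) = 6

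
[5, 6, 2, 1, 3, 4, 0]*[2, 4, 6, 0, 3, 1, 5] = [1, 5, 6, 4, 0, 3, 2]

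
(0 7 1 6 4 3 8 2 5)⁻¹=(0 5 2 8 3 4 6 1 7)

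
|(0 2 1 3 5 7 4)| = 7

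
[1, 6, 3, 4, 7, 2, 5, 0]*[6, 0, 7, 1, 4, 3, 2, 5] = [0, 2, 1, 4, 5, 7, 3, 6]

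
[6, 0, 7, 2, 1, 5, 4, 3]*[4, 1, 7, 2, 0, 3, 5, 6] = [5, 4, 6, 7, 1, 3, 0, 2]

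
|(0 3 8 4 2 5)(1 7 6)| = 6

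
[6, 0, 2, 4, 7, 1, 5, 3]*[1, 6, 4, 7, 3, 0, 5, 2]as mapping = [0→5, 1→1, 2→4, 3→3, 4→2, 5→6, 6→0, 7→7]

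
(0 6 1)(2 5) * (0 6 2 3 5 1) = (0 2 1 6)(3 5)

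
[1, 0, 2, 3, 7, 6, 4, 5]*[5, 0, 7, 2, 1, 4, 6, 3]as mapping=[0→0, 1→5, 2→7, 3→2, 4→3, 5→6, 6→1, 7→4]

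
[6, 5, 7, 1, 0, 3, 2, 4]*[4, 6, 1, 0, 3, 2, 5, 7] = [5, 2, 7, 6, 4, 0, 1, 3]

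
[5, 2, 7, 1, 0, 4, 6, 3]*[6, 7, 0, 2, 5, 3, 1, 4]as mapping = [0→3, 1→0, 2→4, 3→7, 4→6, 5→5, 6→1, 7→2]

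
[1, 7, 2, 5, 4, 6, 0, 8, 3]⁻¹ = [6, 0, 2, 8, 4, 3, 5, 1, 7]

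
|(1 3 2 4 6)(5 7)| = 10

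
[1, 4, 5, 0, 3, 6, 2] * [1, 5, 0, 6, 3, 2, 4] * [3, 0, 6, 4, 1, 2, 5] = [2, 4, 6, 0, 5, 1, 3]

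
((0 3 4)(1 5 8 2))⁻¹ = (0 4 3)(1 2 8 5)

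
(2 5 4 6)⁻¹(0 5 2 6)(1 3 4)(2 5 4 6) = (0 4 5 2)(1 3 6)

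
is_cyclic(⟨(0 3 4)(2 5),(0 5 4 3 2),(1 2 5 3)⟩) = no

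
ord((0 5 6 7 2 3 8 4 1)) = 9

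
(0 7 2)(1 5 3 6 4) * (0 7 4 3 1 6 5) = (0 4 6 3 5 1)(2 7)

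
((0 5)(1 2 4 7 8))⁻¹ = (0 5)(1 8 7 4 2)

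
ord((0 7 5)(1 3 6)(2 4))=6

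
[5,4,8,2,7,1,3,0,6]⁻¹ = [7,5,3,6,1,0,8,4,2]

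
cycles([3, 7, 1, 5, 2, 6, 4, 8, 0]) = (0 3 5 6 4 2 1 7 8) 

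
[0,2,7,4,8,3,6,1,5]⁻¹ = [0,7,1,5,3,8,6,2,4]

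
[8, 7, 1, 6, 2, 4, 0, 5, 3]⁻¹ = [6, 2, 4, 8, 5, 7, 3, 1, 0]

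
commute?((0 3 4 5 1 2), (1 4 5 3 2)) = no:(0 3 4 5 1 2) * (1 4 5 3 2) = (0 2)(3 5 4), (1 4 5 3 2) * (0 3 4 5 1 2) = (0 3)(1 5 4)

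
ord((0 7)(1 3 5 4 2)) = 10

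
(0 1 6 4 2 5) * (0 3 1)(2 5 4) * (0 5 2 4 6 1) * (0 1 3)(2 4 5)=(0 2 6 5)(1 3)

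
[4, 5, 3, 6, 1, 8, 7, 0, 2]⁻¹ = [7, 4, 8, 2, 0, 1, 3, 6, 5]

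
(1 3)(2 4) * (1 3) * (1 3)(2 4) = (1 3)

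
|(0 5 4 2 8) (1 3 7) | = 15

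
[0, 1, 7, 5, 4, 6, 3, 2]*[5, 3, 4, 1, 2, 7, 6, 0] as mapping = [0→5, 1→3, 2→0, 3→7, 4→2, 5→6, 6→1, 7→4] 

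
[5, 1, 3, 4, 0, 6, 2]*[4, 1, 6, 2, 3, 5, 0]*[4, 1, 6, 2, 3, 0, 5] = [0, 1, 6, 2, 3, 4, 5]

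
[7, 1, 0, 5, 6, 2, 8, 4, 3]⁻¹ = [2, 1, 5, 8, 7, 3, 4, 0, 6]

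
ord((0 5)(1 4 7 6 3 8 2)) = 14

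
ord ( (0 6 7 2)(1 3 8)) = 12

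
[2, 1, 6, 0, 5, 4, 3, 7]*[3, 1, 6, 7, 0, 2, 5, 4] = [6, 1, 5, 3, 2, 0, 7, 4]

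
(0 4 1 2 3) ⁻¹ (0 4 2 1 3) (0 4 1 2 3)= (0 4 1 3 2) 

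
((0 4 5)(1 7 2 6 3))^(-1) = (0 5 4)(1 3 6 2 7)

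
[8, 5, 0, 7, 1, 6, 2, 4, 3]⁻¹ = [2, 4, 6, 8, 7, 1, 5, 3, 0]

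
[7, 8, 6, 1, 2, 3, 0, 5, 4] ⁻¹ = [6, 3, 4, 5, 8, 7, 2, 0, 1] 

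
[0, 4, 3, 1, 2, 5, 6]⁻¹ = [0, 3, 4, 2, 1, 5, 6]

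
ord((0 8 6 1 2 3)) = 6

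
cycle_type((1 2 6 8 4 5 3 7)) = 8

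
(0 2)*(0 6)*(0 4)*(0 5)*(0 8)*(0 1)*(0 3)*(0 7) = (0 2 6 4 5 8 1 3 7)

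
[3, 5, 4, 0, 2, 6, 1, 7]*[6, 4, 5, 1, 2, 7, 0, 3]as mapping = [0→1, 1→7, 2→2, 3→6, 4→5, 5→0, 6→4, 7→3]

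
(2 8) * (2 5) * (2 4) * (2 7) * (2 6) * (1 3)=(1 3)(2 8 5 4 7 6)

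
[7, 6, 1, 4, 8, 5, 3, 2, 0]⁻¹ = [8, 2, 7, 6, 3, 5, 1, 0, 4]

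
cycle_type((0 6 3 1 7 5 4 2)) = 8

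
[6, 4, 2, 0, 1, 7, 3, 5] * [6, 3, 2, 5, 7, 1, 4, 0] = [4, 7, 2, 6, 3, 0, 5, 1]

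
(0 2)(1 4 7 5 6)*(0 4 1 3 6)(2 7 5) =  (0 7 2 4 5)(3 6)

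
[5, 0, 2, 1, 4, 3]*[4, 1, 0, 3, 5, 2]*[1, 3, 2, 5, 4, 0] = [2, 4, 1, 3, 0, 5]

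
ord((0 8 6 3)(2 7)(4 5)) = 4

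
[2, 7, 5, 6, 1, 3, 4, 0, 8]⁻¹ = [7, 4, 0, 5, 6, 2, 3, 1, 8]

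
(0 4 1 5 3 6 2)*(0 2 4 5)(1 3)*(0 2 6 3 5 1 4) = (0 1 2 6)(4 5)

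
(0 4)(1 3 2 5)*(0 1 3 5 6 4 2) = (0 2 6 4 1 5 3)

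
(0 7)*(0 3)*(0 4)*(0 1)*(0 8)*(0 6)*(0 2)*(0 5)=(0 7 3 4 1 8 6 2 5)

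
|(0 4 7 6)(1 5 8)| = 12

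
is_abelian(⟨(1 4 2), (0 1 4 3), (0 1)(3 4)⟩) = no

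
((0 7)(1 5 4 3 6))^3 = (0 7)(1 3 5 6 4)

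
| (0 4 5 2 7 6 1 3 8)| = 9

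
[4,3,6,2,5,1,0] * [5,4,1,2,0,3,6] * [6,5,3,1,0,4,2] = [6,3,2,5,1,0,4]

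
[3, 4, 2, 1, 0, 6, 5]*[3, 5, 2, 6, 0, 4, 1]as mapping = [0→6, 1→0, 2→2, 3→5, 4→3, 5→1, 6→4]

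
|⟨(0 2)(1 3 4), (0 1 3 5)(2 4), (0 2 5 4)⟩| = 720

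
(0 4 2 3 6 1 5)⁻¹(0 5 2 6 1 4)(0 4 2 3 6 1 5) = (0 3 1 5 2 4)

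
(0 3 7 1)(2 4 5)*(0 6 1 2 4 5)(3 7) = (0 7 2 5 4)(1 6)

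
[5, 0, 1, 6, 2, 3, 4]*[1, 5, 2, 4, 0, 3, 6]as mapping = [0→3, 1→1, 2→5, 3→6, 4→2, 5→4, 6→0]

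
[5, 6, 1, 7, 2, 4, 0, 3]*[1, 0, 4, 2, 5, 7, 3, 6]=[7, 3, 0, 6, 4, 5, 1, 2]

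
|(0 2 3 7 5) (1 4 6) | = 15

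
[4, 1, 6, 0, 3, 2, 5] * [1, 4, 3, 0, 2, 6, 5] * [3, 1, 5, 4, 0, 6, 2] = [5, 0, 6, 1, 3, 4, 2]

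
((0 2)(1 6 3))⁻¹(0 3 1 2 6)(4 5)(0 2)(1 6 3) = (0 3 2 1 6)(4 5)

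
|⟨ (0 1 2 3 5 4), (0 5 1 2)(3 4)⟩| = 720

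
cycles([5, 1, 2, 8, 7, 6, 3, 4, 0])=(0 5 6 3 8)(4 7)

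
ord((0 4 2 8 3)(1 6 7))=15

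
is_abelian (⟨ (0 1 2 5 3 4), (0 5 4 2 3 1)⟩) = no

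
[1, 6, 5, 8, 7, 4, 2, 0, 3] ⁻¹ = [7, 0, 6, 8, 5, 2, 1, 4, 3] 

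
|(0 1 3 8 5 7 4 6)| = 8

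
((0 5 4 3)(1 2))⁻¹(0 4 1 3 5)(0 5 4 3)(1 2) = (0 4 5 3 2)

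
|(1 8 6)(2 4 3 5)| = 12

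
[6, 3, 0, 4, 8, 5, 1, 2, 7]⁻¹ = [2, 6, 7, 1, 3, 5, 0, 8, 4]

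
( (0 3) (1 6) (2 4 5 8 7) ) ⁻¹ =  (0 3) (1 6) (2 7 8 5 4) 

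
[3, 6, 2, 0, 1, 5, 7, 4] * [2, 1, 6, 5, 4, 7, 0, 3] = [5, 0, 6, 2, 1, 7, 3, 4]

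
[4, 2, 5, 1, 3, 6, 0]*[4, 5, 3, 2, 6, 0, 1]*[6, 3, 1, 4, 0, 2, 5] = [5, 4, 6, 2, 1, 3, 0]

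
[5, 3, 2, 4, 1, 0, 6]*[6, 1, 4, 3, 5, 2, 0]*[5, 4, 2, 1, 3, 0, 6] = [2, 1, 3, 0, 4, 6, 5]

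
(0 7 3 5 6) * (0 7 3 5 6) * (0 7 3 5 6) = (0 5 7 6 3)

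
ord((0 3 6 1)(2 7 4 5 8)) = 20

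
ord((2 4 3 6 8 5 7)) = 7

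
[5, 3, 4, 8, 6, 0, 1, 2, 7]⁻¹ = [5, 6, 7, 1, 2, 0, 4, 8, 3]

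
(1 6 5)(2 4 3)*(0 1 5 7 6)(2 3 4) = (0 1)(6 7)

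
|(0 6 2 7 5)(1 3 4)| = 15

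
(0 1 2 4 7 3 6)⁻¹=(0 6 3 7 4 2 1)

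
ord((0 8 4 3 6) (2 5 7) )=15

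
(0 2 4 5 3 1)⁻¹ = (0 1 3 5 4 2)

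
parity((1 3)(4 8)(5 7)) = odd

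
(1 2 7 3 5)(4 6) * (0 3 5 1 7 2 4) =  (0 3 1 4 6)(5 7)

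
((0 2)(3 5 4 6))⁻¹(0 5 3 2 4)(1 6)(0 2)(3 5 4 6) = (0 6 2 4 5)(1 3)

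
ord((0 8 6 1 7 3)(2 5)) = 6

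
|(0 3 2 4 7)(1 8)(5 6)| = 10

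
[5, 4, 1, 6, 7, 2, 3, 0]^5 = [7, 2, 5, 6, 1, 0, 3, 4]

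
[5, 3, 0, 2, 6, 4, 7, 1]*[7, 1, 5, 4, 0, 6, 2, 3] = [6, 4, 7, 5, 2, 0, 3, 1]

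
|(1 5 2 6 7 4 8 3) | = 8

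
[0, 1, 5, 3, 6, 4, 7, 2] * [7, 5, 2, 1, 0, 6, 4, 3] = [7, 5, 6, 1, 4, 0, 3, 2]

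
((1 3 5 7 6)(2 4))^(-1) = (1 6 7 5 3)(2 4)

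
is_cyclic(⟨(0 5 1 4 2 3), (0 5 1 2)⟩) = no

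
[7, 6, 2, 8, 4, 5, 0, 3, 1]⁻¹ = [6, 8, 2, 7, 4, 5, 1, 0, 3]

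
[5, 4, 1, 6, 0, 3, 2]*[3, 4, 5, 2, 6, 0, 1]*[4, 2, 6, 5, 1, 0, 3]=[4, 3, 1, 2, 5, 6, 0]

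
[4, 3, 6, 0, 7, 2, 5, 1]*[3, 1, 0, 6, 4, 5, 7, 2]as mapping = [0→4, 1→6, 2→7, 3→3, 4→2, 5→0, 6→5, 7→1]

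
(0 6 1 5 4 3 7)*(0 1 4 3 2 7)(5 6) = (0 5 3)(1 6 4 2 7)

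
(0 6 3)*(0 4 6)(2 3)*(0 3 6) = (0 3 4)(2 6)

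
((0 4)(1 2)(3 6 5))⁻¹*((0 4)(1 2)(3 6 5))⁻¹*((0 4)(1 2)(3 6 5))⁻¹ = (0 4)(1 2)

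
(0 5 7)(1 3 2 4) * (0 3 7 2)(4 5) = (0 4 1 7 3)(2 5)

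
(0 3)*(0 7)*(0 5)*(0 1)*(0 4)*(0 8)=(0 3 7 5 1 4 8)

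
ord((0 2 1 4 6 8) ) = 6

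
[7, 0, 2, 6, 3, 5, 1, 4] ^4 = [6, 3, 2, 7, 0, 5, 4, 1] 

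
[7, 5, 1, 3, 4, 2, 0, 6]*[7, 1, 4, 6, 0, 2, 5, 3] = [3, 2, 1, 6, 0, 4, 7, 5]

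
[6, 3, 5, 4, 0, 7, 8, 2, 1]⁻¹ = [4, 8, 7, 1, 3, 2, 0, 5, 6]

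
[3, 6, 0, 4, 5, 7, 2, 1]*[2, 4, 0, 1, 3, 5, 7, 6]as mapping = [0→1, 1→7, 2→2, 3→3, 4→5, 5→6, 6→0, 7→4]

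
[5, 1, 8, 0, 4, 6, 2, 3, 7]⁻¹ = [3, 1, 6, 7, 4, 0, 5, 8, 2]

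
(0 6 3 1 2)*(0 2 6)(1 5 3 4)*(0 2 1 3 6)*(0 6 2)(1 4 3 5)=(1 6 3)(2 4 5)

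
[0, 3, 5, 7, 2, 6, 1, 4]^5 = [0, 5, 7, 6, 3, 4, 2, 1]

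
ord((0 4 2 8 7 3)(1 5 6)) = 6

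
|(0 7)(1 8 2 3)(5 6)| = 4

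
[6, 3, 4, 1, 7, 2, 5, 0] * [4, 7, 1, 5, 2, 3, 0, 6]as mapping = [0→0, 1→5, 2→2, 3→7, 4→6, 5→1, 6→3, 7→4]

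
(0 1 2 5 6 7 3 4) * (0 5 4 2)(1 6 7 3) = (0 6 3 2 4 5 7 1)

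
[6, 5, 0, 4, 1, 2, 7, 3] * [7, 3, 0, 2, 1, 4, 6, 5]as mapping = [0→6, 1→4, 2→7, 3→1, 4→3, 5→0, 6→5, 7→2]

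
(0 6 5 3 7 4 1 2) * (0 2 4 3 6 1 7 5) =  (0 1 4 7 3 5 6)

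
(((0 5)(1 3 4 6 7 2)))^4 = (1 7 4)(2 6 3)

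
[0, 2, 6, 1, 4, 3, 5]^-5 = [0, 1, 2, 3, 4, 5, 6]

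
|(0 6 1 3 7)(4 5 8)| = 15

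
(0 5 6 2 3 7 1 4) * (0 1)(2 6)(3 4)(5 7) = (0 7)(1 3 5 2 4)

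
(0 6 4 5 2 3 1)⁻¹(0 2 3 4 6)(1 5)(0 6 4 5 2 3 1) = (0 2)(1 5 4 6 3)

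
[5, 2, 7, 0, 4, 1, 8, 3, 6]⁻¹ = [3, 5, 1, 7, 4, 0, 8, 2, 6]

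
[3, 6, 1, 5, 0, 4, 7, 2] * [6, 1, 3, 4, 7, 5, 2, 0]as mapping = [0→4, 1→2, 2→1, 3→5, 4→6, 5→7, 6→0, 7→3]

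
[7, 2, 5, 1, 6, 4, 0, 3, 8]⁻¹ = [6, 3, 1, 7, 5, 2, 4, 0, 8]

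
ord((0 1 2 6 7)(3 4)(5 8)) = 10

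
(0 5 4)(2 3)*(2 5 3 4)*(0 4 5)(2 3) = (0 2 5 3)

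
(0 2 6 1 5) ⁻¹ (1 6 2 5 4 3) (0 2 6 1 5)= (0 4 3 5 1 6) 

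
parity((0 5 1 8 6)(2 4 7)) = even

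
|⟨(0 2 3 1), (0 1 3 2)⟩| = 4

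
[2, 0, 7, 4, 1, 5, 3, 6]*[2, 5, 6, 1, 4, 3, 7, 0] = [6, 2, 0, 4, 5, 3, 1, 7]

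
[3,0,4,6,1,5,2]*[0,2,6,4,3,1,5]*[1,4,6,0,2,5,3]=[2,1,0,5,6,4,3]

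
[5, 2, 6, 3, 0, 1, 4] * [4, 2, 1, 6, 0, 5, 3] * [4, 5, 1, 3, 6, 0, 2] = [0, 5, 3, 2, 6, 1, 4]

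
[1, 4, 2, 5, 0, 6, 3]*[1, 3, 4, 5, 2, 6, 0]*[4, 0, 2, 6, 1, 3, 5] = [6, 2, 1, 5, 0, 4, 3]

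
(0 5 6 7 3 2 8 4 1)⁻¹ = (0 1 4 8 2 3 7 6 5)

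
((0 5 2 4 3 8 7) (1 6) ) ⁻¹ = (0 7 8 3 4 2 5) (1 6) 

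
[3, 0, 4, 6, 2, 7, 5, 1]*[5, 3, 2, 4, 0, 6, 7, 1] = [4, 5, 0, 7, 2, 1, 6, 3]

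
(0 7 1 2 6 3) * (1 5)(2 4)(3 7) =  (0 3)(1 4 2 6 7 5)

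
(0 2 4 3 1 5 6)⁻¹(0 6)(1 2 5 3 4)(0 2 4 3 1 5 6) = (0 2)(1 3 5 4 6)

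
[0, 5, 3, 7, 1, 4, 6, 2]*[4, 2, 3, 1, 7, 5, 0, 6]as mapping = [0→4, 1→5, 2→1, 3→6, 4→2, 5→7, 6→0, 7→3]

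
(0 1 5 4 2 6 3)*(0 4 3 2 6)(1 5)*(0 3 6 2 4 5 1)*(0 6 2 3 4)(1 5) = (0 5 2 4 3 1 6)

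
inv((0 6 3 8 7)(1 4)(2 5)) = (0 7 8 3 6)(1 4)(2 5)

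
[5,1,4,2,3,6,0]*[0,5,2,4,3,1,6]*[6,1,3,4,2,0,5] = [1,0,4,3,2,5,6]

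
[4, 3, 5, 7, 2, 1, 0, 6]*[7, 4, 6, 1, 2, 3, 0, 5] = [2, 1, 3, 5, 6, 4, 7, 0]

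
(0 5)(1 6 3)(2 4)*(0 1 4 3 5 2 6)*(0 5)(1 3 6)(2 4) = (0 4 1 5 3 2 6)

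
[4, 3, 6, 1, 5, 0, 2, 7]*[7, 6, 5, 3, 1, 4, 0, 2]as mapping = [0→1, 1→3, 2→0, 3→6, 4→4, 5→7, 6→5, 7→2]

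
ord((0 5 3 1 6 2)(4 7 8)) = 6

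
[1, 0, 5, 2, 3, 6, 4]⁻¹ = [1, 0, 3, 4, 6, 2, 5]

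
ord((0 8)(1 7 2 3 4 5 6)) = 14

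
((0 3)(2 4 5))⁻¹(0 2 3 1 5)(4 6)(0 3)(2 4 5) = (0 1 2 3 4)(5 6)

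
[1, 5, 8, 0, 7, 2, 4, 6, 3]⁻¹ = [3, 0, 5, 8, 6, 1, 7, 4, 2]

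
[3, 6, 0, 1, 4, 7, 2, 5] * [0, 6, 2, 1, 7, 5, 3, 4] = [1, 3, 0, 6, 7, 4, 2, 5]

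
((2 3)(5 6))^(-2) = ()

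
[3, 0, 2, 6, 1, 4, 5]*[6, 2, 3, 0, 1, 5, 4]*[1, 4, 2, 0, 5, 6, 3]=[1, 3, 0, 5, 2, 4, 6]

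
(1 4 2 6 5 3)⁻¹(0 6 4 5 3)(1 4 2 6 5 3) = (0 5 2 3 1)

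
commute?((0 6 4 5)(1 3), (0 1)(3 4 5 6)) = no:(0 6 4 5)(1 3)*(0 1)(3 4 5 6) = (0 3)(1 4 6 5), (0 1)(3 4 5 6)*(0 6 4 5)(1 3) = (0 3 5 4)(1 6)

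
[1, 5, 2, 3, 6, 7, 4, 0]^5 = [1, 5, 2, 3, 6, 7, 4, 0]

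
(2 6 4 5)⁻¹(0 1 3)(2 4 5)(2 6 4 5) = (0 1 3)(2 6 5)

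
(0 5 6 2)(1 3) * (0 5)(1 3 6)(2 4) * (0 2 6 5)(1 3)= (0 2)(1 5 3)(4 6)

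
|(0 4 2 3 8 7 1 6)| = 8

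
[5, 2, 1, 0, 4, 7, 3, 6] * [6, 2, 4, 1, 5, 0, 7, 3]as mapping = [0→0, 1→4, 2→2, 3→6, 4→5, 5→3, 6→1, 7→7]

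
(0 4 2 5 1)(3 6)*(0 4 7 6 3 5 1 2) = (0 7 6 5 2 1 4)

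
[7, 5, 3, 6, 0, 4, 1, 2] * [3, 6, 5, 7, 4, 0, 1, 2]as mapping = [0→2, 1→0, 2→7, 3→1, 4→3, 5→4, 6→6, 7→5]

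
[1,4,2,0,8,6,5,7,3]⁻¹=[3,0,2,8,1,6,5,7,4]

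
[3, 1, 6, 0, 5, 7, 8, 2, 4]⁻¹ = [3, 1, 7, 0, 8, 4, 2, 5, 6]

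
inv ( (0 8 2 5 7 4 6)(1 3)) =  (0 6 4 7 5 2 8)(1 3)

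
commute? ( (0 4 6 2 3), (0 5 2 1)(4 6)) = no: (0 4 6 2 3)*(0 5 2 1)(4 6) = (0 6 1)(2 3 5), (0 5 2 1)(4 6)*(0 4 6 2 3) = (0 5 3)(1 4 2)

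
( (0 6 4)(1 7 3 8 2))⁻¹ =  (0 4 6)(1 2 8 3 7)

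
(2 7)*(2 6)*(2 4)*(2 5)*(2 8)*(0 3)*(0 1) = (0 3 1)(2 7 6 4 5 8)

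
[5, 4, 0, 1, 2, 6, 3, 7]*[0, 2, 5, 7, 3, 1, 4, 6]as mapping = [0→1, 1→3, 2→0, 3→2, 4→5, 5→4, 6→7, 7→6]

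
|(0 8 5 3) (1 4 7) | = 12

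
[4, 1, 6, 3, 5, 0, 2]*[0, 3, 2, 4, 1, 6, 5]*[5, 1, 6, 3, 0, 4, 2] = [1, 3, 4, 0, 2, 5, 6]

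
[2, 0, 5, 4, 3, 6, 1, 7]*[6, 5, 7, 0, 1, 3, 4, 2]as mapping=[0→7, 1→6, 2→3, 3→1, 4→0, 5→4, 6→5, 7→2]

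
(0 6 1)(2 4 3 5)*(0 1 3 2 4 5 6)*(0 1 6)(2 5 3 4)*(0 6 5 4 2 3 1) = (1 5 3 6 2)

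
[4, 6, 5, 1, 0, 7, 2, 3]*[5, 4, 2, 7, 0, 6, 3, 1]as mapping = [0→0, 1→3, 2→6, 3→4, 4→5, 5→1, 6→2, 7→7]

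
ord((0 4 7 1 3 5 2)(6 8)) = 14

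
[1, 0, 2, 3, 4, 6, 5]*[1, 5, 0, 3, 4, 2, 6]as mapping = [0→5, 1→1, 2→0, 3→3, 4→4, 5→6, 6→2]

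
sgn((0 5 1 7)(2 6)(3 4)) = -1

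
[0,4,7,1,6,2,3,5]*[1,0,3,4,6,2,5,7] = [1,6,7,0,5,3,4,2] 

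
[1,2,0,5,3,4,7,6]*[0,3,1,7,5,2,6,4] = [3,1,0,2,7,5,4,6]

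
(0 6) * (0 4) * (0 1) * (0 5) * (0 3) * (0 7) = (0 6 4 1 5 3 7)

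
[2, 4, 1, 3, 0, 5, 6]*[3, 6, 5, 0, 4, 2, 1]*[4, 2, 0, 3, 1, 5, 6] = [5, 1, 6, 4, 3, 0, 2]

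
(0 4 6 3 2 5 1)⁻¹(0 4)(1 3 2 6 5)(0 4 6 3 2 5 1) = (0 2 5 3 1)(4 6)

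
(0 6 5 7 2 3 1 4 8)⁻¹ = (0 8 4 1 3 2 7 5 6)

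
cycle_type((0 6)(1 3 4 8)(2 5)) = 2^2.4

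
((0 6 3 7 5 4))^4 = (0 5 3)(4 7 6)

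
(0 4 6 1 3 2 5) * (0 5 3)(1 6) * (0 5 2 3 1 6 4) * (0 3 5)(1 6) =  (0 3 5 2 6 4 1)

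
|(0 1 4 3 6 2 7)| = 7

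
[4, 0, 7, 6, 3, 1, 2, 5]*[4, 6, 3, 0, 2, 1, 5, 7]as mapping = [0→2, 1→4, 2→7, 3→5, 4→0, 5→6, 6→3, 7→1]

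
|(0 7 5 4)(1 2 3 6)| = 4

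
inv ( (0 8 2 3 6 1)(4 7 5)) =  (0 1 6 3 2 8)(4 5 7)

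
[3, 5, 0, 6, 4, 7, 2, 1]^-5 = [2, 5, 6, 0, 4, 7, 3, 1]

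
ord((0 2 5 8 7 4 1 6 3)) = 9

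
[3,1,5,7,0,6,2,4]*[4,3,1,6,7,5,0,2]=[6,3,5,2,4,0,1,7]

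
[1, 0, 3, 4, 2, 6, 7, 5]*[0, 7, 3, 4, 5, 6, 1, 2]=[7, 0, 4, 5, 3, 1, 2, 6] 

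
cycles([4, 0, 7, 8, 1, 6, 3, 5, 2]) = (0 4 1)(2 7 5 6 3 8)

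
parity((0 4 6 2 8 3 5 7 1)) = even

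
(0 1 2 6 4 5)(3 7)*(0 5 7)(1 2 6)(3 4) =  (0 2 1 6 3)(4 7)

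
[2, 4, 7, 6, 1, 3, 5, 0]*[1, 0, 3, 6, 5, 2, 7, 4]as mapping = [0→3, 1→5, 2→4, 3→7, 4→0, 5→6, 6→2, 7→1]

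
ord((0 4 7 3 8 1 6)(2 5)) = 14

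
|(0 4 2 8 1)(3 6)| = 10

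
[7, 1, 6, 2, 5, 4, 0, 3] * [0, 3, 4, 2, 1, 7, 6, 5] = [5, 3, 6, 4, 7, 1, 0, 2]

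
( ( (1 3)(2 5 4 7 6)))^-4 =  (2 5 4 7 6)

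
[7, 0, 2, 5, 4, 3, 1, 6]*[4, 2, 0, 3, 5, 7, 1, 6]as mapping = [0→6, 1→4, 2→0, 3→7, 4→5, 5→3, 6→2, 7→1]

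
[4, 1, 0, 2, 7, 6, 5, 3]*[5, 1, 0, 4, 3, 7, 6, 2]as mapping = [0→3, 1→1, 2→5, 3→0, 4→2, 5→6, 6→7, 7→4]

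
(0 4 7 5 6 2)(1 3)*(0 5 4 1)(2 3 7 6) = (0 1 7 4 6 3)(2 5)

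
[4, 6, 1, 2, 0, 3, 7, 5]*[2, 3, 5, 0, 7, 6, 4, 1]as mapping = [0→7, 1→4, 2→3, 3→5, 4→2, 5→0, 6→1, 7→6]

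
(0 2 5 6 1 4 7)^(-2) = (0 4 6 2 7 1 5)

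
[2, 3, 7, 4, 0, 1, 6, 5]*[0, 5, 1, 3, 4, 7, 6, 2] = [1, 3, 2, 4, 0, 5, 6, 7]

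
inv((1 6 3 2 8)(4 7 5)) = (1 8 2 3 6)(4 5 7)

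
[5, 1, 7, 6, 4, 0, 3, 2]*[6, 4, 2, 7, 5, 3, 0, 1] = [3, 4, 1, 0, 5, 6, 7, 2]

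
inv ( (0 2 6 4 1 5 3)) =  (0 3 5 1 4 6 2)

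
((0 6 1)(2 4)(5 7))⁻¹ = (0 1 6)(2 4)(5 7)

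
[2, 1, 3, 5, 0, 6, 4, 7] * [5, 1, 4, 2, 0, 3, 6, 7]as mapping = [0→4, 1→1, 2→2, 3→3, 4→5, 5→6, 6→0, 7→7]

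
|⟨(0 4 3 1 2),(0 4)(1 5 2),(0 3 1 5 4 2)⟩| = 720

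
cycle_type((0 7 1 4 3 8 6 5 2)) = 9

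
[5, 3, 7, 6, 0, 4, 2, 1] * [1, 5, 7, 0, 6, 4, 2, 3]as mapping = [0→4, 1→0, 2→3, 3→2, 4→1, 5→6, 6→7, 7→5]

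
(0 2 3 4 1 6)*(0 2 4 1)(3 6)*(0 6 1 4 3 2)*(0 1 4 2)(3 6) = (0 6 1)(2 4 3)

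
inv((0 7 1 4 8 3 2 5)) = (0 5 2 3 8 4 1 7)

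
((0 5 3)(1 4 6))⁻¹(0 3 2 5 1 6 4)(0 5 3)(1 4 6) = (0 2 3 4 1 6 5)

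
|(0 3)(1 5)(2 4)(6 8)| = 2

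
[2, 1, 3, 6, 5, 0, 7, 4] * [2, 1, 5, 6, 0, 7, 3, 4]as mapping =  [0→5, 1→1, 2→6, 3→3, 4→7, 5→2, 6→4, 7→0]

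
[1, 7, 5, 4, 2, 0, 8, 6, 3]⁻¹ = [5, 0, 4, 8, 3, 2, 7, 1, 6]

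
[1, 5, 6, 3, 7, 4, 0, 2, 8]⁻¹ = [6, 0, 7, 3, 5, 1, 2, 4, 8]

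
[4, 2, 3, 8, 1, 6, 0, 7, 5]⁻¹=[6, 4, 1, 2, 0, 8, 5, 7, 3]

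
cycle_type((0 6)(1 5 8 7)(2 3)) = 2^2.4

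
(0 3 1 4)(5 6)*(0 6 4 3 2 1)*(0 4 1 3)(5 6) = (0 2 3 4 5 1)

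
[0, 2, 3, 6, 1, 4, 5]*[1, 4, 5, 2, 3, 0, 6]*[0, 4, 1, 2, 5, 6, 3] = [4, 6, 1, 3, 5, 2, 0]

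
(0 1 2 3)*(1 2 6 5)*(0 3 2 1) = (0 1 6 5)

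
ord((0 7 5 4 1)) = 5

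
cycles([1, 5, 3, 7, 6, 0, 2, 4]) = (0 1 5)(2 3 7 4 6)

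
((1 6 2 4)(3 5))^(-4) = ()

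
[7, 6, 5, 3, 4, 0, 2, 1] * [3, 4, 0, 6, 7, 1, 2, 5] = [5, 2, 1, 6, 7, 3, 0, 4]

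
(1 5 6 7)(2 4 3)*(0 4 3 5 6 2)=(0 4 5 2 3)(1 6 7)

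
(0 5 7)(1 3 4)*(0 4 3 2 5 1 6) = (0 1 2 5 7 4 6)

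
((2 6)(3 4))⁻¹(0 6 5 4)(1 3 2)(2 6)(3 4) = (0 2 5 3)(1 4 6)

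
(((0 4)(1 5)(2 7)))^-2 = ()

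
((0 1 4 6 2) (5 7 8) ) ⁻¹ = (0 2 6 4 1) (5 8 7) 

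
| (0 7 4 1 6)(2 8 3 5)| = 20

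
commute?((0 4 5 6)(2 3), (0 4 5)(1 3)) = no:(0 4 5 6)(2 3)*(0 4 5)(1 3) = (0 5 6 4)(1 3 2), (0 4 5)(1 3)*(0 4 5 6)(2 3) = (0 5 4 6)(1 2 3)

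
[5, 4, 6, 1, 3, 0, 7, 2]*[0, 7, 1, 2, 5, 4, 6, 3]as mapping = [0→4, 1→5, 2→6, 3→7, 4→2, 5→0, 6→3, 7→1]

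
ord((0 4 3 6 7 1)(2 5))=6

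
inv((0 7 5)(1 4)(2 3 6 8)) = (0 5 7)(1 4)(2 8 6 3)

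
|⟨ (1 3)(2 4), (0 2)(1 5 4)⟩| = 720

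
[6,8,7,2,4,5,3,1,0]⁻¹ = [8,7,3,6,4,5,0,2,1]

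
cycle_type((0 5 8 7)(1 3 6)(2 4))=2.3.4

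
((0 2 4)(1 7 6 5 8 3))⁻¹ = (0 4 2)(1 3 8 5 6 7)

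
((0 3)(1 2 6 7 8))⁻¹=(0 3)(1 8 7 6 2)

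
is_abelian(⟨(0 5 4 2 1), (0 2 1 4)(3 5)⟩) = no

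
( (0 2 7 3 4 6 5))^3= (0 3 5 7 6 2 4)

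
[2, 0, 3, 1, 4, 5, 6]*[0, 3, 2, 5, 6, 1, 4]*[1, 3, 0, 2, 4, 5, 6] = [0, 1, 5, 2, 6, 3, 4]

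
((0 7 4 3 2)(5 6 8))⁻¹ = (0 2 3 4 7)(5 8 6)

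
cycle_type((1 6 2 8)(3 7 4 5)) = 4^2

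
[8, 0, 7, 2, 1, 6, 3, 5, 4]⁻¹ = [1, 4, 3, 6, 8, 7, 5, 2, 0]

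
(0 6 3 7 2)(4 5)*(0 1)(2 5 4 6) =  (0 2 1)(3 7 5 6)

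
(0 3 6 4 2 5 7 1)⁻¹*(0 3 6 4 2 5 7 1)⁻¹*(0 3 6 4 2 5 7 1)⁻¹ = (0 5 6 1 2 3 7 4)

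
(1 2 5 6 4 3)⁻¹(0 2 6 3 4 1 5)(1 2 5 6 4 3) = (0 5 4 1 3 2 6)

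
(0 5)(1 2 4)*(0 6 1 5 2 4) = (0 2)(1 4 5 6)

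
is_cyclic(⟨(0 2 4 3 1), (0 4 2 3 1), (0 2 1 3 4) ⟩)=no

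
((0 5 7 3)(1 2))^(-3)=(0 5 7 3)(1 2)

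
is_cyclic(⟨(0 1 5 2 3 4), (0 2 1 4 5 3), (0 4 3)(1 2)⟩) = no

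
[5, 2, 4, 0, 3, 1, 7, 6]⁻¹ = [3, 5, 1, 4, 2, 0, 7, 6]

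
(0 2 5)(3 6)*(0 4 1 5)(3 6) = (0 2)(1 5 4)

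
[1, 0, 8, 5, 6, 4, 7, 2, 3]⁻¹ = [1, 0, 7, 8, 5, 3, 4, 6, 2]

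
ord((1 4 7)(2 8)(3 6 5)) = 6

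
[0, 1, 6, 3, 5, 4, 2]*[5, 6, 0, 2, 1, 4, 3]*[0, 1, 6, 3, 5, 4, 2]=[4, 2, 3, 6, 5, 1, 0]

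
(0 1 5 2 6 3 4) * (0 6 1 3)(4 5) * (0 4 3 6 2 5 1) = (0 6 4 2)(1 3)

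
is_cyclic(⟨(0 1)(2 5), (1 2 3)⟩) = no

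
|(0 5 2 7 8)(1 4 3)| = 15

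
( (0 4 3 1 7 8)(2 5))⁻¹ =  (0 8 7 1 3 4)(2 5)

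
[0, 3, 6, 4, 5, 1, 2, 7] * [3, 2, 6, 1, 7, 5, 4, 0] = [3, 1, 4, 7, 5, 2, 6, 0]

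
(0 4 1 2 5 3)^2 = (0 1 5)(2 3 4)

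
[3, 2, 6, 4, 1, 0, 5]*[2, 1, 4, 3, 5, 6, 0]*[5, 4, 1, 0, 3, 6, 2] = [0, 3, 5, 6, 4, 1, 2]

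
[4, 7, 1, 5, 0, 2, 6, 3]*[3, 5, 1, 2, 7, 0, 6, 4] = [7, 4, 5, 0, 3, 1, 6, 2]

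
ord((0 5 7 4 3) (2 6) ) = 10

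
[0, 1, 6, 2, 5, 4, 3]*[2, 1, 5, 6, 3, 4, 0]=[2, 1, 0, 5, 4, 3, 6]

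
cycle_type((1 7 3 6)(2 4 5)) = 3.4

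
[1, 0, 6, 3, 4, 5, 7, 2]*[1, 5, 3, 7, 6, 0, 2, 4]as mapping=[0→5, 1→1, 2→2, 3→7, 4→6, 5→0, 6→4, 7→3]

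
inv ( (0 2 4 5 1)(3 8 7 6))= (0 1 5 4 2)(3 6 7 8)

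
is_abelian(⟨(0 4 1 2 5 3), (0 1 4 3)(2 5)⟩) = no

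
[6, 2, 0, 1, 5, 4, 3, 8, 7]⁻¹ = [2, 3, 1, 6, 5, 4, 0, 8, 7]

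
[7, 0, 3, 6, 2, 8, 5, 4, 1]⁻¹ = [1, 8, 4, 2, 7, 6, 3, 0, 5]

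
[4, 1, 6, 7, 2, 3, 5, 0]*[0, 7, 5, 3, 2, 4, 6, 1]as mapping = [0→2, 1→7, 2→6, 3→1, 4→5, 5→3, 6→4, 7→0]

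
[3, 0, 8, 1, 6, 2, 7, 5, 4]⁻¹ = [1, 3, 5, 0, 8, 7, 4, 6, 2]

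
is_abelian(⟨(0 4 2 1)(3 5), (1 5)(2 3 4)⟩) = no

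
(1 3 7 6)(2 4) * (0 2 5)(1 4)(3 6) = (0 2 1 6 4 5)(3 7)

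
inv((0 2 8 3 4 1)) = (0 1 4 3 8 2)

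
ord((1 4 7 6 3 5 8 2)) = 8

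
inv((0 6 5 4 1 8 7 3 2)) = (0 2 3 7 8 1 4 5 6)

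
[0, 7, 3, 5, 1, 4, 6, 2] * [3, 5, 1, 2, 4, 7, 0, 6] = [3, 6, 2, 7, 5, 4, 0, 1]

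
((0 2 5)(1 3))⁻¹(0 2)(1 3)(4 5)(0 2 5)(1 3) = (0 4)(1 3)(2 5)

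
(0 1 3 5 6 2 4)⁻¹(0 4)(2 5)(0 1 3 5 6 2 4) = (0 1)(4 6)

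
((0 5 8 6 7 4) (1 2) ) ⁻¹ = (0 4 7 6 8 5) (1 2) 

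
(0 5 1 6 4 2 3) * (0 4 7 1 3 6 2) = (0 5 3 4) (1 2 6 7) 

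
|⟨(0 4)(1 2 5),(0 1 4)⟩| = 120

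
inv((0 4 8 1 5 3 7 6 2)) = (0 2 6 7 3 5 1 8 4)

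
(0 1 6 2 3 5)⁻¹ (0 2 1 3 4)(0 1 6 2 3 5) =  (1 3 6 5 4)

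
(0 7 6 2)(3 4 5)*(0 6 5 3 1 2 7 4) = (0 4 3)(1 2 6 7 5)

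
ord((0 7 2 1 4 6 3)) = 7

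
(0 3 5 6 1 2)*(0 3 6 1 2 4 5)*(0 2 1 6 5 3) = (0 5 6 1 4 3 2)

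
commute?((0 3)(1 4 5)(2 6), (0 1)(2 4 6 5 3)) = no:(0 3)(1 4 5)(2 6) * (0 1)(2 4 6 5 3) = (0 2 5)(1 6 4 3), (0 1)(2 4 6 5 3) * (0 3)(1 4 5)(2 6) = (0 4 2 5)(1 3 6)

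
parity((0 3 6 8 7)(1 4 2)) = even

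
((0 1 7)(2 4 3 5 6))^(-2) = (0 1 7)(2 5 4 6 3)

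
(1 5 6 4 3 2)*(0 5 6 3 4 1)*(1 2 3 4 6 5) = (0 1 5 4 6 2)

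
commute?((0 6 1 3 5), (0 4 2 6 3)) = no:(0 6 1 3 5)*(0 4 2 6 3) = (0 3 5 4 2 6 1), (0 4 2 6 3)*(0 6 1 3 5) = (0 4 2 1 3 6 5)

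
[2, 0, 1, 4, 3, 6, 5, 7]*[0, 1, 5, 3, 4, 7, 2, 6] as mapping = [0→5, 1→0, 2→1, 3→4, 4→3, 5→2, 6→7, 7→6] 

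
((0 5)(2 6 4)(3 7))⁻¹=(0 5)(2 4 6)(3 7)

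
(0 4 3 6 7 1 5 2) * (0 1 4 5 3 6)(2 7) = (0 5 7 4 6 2 1 3)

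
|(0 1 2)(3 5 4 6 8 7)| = 6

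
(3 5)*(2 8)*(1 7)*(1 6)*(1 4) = (1 7 6 4)(2 8)(3 5)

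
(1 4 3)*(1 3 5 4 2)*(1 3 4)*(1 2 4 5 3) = (1 4 3 5 2)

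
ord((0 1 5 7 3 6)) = 6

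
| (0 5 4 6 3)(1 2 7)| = 15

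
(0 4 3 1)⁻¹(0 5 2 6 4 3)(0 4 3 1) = (1 4 5 2 6 3)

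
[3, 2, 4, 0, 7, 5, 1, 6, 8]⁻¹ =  [3, 6, 1, 0, 2, 5, 7, 4, 8]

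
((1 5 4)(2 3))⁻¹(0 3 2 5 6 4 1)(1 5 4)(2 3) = (0 2 3 4 6 1 5)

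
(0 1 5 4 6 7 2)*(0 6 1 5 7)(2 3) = (0 5 4 1 7 3 2 6)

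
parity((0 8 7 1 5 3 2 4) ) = odd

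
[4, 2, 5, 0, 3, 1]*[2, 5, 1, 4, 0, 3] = [0, 1, 3, 2, 4, 5]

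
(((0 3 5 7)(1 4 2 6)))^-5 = (0 7 5 3)(1 6 2 4)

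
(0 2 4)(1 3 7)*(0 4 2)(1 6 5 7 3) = (5 7 6)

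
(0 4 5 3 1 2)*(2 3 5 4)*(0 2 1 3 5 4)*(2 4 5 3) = (0 1 3 2 4)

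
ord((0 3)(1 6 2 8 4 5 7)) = 14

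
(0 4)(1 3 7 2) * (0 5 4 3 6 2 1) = (0 3 7 1 6 2)(4 5)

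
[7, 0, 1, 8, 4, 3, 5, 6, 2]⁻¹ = [1, 2, 8, 5, 4, 6, 7, 0, 3]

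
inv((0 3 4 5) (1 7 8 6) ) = (0 5 4 3) (1 6 8 7) 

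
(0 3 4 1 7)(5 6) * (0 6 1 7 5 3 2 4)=(0 2 4 7 6 3)(1 5)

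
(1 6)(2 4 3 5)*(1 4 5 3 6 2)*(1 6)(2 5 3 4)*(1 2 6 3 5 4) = (1 4 2 5 3)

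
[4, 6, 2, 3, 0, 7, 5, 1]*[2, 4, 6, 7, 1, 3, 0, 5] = [1, 0, 6, 7, 2, 5, 3, 4]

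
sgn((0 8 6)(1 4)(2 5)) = 1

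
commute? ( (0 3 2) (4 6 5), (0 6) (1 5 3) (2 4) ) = no: (0 3 2) (4 6 5)*(0 6) (1 5 3) (2 4) = (0 1 5 2 6 3 4), (0 6) (1 5 3) (2 4)*(0 3 2) (4 6 5) = (0 5 2 6 3 1 4) 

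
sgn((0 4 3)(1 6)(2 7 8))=-1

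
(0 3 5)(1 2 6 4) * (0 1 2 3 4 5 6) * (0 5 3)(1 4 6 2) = (0 6 3 2 5 4 1)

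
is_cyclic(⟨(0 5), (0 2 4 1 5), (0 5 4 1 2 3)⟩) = no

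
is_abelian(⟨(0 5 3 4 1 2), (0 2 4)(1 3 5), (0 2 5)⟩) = no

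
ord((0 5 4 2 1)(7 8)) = 10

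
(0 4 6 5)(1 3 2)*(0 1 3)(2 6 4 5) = (0 5 1)(2 3 6)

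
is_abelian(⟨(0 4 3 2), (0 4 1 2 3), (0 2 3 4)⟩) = no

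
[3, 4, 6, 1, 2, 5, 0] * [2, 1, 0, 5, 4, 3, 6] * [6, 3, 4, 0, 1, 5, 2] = [5, 1, 2, 3, 6, 0, 4]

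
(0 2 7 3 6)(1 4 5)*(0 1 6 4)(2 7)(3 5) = (0 7 5 6 1)(3 4)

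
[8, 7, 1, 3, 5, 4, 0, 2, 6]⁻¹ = [6, 2, 7, 3, 5, 4, 8, 1, 0]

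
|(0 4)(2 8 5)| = 6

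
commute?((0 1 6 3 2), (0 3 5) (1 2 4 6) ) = no:(0 1 6 3 2)*(0 3 5) (1 2 4 6) = (0 2 3 4 6 5), (0 3 5) (1 2 4 6)*(0 1 6 3 2) = (0 2 4 3 5 1) 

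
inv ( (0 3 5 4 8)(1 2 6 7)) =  (0 8 4 5 3)(1 7 6 2)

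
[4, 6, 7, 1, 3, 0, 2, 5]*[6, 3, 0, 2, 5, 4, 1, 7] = [5, 1, 7, 3, 2, 6, 0, 4]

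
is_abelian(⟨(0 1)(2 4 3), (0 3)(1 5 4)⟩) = no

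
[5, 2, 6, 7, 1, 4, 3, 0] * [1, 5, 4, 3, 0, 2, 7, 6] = [2, 4, 7, 6, 5, 0, 3, 1]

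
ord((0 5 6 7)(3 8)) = 4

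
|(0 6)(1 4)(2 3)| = 2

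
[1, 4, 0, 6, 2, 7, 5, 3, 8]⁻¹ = [2, 0, 4, 7, 1, 6, 3, 5, 8]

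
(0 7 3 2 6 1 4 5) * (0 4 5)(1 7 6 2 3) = (0 6 7 1 5 4)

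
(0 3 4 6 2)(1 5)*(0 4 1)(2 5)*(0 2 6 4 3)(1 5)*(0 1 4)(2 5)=(0 1 6 4)(2 3)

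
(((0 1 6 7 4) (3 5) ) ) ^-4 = (0 1 6 7 4) 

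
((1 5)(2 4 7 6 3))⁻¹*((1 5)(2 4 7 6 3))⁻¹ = (2 6 4 3 7)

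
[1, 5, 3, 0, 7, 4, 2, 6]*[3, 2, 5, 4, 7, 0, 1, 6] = [2, 0, 4, 3, 6, 7, 5, 1]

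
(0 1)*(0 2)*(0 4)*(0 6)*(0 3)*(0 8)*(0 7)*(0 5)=(0 1 2 4 6 3 8 7 5)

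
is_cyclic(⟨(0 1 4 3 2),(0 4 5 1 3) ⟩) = no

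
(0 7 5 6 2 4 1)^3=(0 6 1 5 4 7 2)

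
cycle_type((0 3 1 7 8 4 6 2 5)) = 9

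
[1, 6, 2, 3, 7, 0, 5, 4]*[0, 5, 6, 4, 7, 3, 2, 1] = [5, 2, 6, 4, 1, 0, 3, 7]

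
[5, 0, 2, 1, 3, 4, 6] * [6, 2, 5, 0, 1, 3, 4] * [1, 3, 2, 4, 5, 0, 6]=[4, 6, 0, 2, 1, 3, 5]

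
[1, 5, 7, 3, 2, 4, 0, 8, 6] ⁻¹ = [6, 0, 4, 3, 5, 1, 8, 2, 7] 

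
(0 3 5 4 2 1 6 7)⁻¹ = (0 7 6 1 2 4 5 3)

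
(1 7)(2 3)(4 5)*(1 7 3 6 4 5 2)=(1 3)(2 6 4)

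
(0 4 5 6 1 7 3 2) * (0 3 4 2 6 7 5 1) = (0 2 3 6)(1 5 7 4)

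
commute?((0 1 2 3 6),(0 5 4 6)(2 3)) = no:(0 1 2 3 6) * (0 5 4 6)(2 3) = (0 1 3)(4 6 5),(0 5 4 6)(2 3) * (0 1 2 3 6) = (0 5 4)(1 2 6)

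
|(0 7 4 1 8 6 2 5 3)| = 9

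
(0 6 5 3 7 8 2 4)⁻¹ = (0 4 2 8 7 3 5 6)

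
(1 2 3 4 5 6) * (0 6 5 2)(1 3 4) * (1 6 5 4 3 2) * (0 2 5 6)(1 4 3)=(0 6 5 3)(1 2)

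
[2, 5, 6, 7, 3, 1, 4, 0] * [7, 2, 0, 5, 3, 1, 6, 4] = [0, 1, 6, 4, 5, 2, 3, 7]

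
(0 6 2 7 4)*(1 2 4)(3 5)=(0 6 4)(1 2 7)(3 5)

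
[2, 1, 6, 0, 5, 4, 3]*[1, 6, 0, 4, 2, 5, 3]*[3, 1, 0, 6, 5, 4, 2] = [3, 2, 6, 1, 4, 0, 5]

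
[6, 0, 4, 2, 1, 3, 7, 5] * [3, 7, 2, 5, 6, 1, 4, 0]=[4, 3, 6, 2, 7, 5, 0, 1]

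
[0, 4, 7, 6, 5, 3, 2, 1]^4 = [0, 6, 5, 1, 2, 7, 4, 3]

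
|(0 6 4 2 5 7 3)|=7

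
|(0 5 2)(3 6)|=6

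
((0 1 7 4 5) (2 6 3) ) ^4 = (0 5 4 7 1) (2 6 3) 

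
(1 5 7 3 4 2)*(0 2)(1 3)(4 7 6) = (0 2 3 7 1 5 6 4)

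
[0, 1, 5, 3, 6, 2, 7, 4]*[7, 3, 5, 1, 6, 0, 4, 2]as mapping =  [0→7, 1→3, 2→0, 3→1, 4→4, 5→5, 6→2, 7→6]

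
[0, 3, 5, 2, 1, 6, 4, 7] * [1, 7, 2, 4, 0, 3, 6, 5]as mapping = [0→1, 1→4, 2→3, 3→2, 4→7, 5→6, 6→0, 7→5]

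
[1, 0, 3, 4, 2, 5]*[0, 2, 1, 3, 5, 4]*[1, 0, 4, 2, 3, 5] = [4, 1, 2, 5, 0, 3]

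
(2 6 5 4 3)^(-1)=(2 3 4 5 6)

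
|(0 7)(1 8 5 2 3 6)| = 6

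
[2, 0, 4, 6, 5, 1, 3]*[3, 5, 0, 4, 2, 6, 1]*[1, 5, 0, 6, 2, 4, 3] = [1, 6, 0, 5, 3, 4, 2] 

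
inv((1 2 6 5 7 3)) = (1 3 7 5 6 2)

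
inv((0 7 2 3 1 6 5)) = (0 5 6 1 3 2 7)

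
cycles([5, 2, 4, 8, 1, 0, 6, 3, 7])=(0 5)(1 2 4)(3 8 7)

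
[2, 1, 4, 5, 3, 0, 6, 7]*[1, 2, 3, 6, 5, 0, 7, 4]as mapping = [0→3, 1→2, 2→5, 3→0, 4→6, 5→1, 6→7, 7→4]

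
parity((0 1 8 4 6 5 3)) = even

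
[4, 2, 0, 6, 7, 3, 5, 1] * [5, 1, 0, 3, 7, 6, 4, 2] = [7, 0, 5, 4, 2, 3, 6, 1]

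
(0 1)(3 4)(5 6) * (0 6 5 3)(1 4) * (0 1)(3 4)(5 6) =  (0 3)(1 5 6 4)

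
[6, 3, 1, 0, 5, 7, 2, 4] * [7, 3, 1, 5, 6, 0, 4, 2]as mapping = [0→4, 1→5, 2→3, 3→7, 4→0, 5→2, 6→1, 7→6]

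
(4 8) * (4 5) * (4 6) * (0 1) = (0 1)(4 8 5 6)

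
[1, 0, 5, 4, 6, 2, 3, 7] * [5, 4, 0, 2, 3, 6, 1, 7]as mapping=[0→4, 1→5, 2→6, 3→3, 4→1, 5→0, 6→2, 7→7]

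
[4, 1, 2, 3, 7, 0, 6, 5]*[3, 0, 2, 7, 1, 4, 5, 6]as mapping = [0→1, 1→0, 2→2, 3→7, 4→6, 5→3, 6→5, 7→4]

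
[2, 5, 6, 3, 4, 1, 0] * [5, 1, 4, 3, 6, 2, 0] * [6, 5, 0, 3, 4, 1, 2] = [4, 0, 6, 3, 2, 5, 1]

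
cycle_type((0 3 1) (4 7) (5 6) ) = 2^2.3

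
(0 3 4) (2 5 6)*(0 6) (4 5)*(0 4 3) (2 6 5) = (2 3) (4 5) 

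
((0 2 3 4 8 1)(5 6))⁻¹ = (0 1 8 4 3 2)(5 6)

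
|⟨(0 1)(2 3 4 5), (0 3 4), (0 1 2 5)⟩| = 720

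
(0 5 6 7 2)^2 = (0 6 2 5 7)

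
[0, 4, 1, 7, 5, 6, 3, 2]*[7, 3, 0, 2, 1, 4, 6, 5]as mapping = [0→7, 1→1, 2→3, 3→5, 4→4, 5→6, 6→2, 7→0]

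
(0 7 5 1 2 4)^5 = (0 4 2 1 5 7)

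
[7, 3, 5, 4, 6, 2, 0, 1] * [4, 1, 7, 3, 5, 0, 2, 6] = [6, 3, 0, 5, 2, 7, 4, 1]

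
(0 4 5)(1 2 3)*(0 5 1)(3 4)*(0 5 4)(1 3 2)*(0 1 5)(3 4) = (0 2 1 5 3)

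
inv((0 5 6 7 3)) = (0 3 7 6 5)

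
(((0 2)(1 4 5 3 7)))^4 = (1 7 3 5 4)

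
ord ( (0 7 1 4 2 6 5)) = 7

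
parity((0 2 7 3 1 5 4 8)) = odd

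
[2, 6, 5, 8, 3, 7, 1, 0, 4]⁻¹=[7, 6, 0, 4, 8, 2, 1, 5, 3]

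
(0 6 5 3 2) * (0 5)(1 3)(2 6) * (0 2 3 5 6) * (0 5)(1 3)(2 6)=(0 1)(3 5)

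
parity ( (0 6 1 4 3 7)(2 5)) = even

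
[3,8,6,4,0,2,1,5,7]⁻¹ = [4,6,5,0,3,7,2,8,1]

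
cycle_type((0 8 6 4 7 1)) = 6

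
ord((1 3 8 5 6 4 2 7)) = 8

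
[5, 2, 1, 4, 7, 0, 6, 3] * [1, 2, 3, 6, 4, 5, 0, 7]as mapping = [0→5, 1→3, 2→2, 3→4, 4→7, 5→1, 6→0, 7→6]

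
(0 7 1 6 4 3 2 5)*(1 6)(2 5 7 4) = (0 4 3 5)(2 7 6)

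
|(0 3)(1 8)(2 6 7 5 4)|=10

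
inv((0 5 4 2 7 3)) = (0 3 7 2 4 5)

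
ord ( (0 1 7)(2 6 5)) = 3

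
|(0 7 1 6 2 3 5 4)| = 8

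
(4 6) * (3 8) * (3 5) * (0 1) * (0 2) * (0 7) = (0 1 2 7)(3 8 5)(4 6)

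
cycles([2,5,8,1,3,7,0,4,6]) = (0 2 8 6)(1 5 7 4 3)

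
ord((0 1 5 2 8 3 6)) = 7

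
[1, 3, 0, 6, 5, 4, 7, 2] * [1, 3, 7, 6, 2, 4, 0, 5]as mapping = [0→3, 1→6, 2→1, 3→0, 4→4, 5→2, 6→5, 7→7]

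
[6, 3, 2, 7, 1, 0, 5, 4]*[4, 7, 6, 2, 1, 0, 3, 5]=[3, 2, 6, 5, 7, 4, 0, 1]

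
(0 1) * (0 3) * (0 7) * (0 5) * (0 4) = (0 1 3 7 5 4)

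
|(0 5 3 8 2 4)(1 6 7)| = 6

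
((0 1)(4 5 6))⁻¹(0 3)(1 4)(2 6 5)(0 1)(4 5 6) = (0 5)(1 3)(2 4 6)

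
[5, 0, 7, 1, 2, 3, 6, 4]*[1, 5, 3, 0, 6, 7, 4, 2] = [7, 1, 2, 5, 3, 0, 4, 6]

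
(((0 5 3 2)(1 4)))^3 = (0 2 3 5)(1 4)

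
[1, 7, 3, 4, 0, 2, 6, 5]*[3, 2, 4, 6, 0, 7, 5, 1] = [2, 1, 6, 0, 3, 4, 5, 7]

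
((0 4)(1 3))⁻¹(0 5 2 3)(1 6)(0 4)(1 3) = (1 4 5 2)(3 6)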